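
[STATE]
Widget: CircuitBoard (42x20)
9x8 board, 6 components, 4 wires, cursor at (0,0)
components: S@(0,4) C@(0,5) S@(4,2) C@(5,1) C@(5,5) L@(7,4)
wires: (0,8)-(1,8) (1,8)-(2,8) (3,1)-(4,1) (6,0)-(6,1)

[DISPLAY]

   0 1 2 3 4 5 6 7 8                      
0  [.]              S   C           ·     
                                    │     
1                                   ·     
                                    │     
2                                   ·     
                                          
3       ·                                 
        │                                 
4       ·   S                             
                                          
5       C               C                 
                                          
6   · ─ ·                                 
                                          
7                   L                     
Cursor: (0,0)                             
                                          
                                          
                                          


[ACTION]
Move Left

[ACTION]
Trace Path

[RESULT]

   0 1 2 3 4 5 6 7 8                      
0  [.]              S   C           ·     
                                    │     
1                                   ·     
                                    │     
2                                   ·     
                                          
3       ·                                 
        │                                 
4       ·   S                             
                                          
5       C               C                 
                                          
6   · ─ ·                                 
                                          
7                   L                     
Cursor: (0,0)  Trace: No connections      
                                          
                                          
                                          


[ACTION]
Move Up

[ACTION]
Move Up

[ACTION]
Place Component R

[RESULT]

   0 1 2 3 4 5 6 7 8                      
0  [R]              S   C           ·     
                                    │     
1                                   ·     
                                    │     
2                                   ·     
                                          
3       ·                                 
        │                                 
4       ·   S                             
                                          
5       C               C                 
                                          
6   · ─ ·                                 
                                          
7                   L                     
Cursor: (0,0)  Trace: No connections      
                                          
                                          
                                          


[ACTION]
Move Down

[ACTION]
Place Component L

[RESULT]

   0 1 2 3 4 5 6 7 8                      
0   R               S   C           ·     
                                    │     
1  [L]                              ·     
                                    │     
2                                   ·     
                                          
3       ·                                 
        │                                 
4       ·   S                             
                                          
5       C               C                 
                                          
6   · ─ ·                                 
                                          
7                   L                     
Cursor: (1,0)  Trace: No connections      
                                          
                                          
                                          


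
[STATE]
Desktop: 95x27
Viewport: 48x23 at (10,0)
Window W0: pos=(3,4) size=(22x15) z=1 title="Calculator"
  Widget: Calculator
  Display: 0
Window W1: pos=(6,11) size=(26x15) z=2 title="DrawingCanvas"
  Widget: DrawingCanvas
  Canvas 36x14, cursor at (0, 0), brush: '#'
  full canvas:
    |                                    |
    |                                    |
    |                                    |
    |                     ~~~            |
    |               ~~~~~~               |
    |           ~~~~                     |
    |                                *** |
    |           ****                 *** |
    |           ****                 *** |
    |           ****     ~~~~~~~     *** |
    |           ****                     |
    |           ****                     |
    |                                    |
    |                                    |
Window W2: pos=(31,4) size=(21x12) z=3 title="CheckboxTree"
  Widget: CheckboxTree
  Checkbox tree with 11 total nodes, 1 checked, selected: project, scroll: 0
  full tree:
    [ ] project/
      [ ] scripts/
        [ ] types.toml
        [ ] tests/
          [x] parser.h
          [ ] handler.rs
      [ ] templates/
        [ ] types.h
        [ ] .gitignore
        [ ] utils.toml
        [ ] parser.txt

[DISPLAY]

                                                
                                                
                                                
                                                
━━━━━━━━━━━━━━┓      ┏━━━━━━━━━━━━━━━━━━━┓      
lator         ┃      ┃ CheckboxTree      ┃      
──────────────┨      ┠───────────────────┨      
             0┃      ┃>[-] project/      ┃      
──┬───┬───┐   ┃      ┃   [-] scripts/    ┃      
8 │ 9 │ ÷ │   ┃      ┃     [ ] types.toml┃      
──┼───┼───┤   ┃      ┃     [-] tests/    ┃      
━━━━━━━━━━━━━━━━━━━━━┃       [x] parser.h┃      
awingCanvas          ┃       [ ] handler.┃      
─────────────────────┃   [ ] templates/  ┃      
                     ┃     [ ] types.h   ┃      
                     ┗━━━━━━━━━━━━━━━━━━━┛      
                     ┃                          
                  ~~~┃                          
            ~~~~~~   ┃                          
        ~~~~         ┃                          
                     ┃                          
        ****         ┃                          
        ****         ┃                          


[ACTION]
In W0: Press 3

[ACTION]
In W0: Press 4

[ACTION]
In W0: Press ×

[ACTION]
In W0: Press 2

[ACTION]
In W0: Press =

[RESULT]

                                                
                                                
                                                
                                                
━━━━━━━━━━━━━━┓      ┏━━━━━━━━━━━━━━━━━━━┓      
lator         ┃      ┃ CheckboxTree      ┃      
──────────────┨      ┠───────────────────┨      
            68┃      ┃>[-] project/      ┃      
──┬───┬───┐   ┃      ┃   [-] scripts/    ┃      
8 │ 9 │ ÷ │   ┃      ┃     [ ] types.toml┃      
──┼───┼───┤   ┃      ┃     [-] tests/    ┃      
━━━━━━━━━━━━━━━━━━━━━┃       [x] parser.h┃      
awingCanvas          ┃       [ ] handler.┃      
─────────────────────┃   [ ] templates/  ┃      
                     ┃     [ ] types.h   ┃      
                     ┗━━━━━━━━━━━━━━━━━━━┛      
                     ┃                          
                  ~~~┃                          
            ~~~~~~   ┃                          
        ~~~~         ┃                          
                     ┃                          
        ****         ┃                          
        ****         ┃                          


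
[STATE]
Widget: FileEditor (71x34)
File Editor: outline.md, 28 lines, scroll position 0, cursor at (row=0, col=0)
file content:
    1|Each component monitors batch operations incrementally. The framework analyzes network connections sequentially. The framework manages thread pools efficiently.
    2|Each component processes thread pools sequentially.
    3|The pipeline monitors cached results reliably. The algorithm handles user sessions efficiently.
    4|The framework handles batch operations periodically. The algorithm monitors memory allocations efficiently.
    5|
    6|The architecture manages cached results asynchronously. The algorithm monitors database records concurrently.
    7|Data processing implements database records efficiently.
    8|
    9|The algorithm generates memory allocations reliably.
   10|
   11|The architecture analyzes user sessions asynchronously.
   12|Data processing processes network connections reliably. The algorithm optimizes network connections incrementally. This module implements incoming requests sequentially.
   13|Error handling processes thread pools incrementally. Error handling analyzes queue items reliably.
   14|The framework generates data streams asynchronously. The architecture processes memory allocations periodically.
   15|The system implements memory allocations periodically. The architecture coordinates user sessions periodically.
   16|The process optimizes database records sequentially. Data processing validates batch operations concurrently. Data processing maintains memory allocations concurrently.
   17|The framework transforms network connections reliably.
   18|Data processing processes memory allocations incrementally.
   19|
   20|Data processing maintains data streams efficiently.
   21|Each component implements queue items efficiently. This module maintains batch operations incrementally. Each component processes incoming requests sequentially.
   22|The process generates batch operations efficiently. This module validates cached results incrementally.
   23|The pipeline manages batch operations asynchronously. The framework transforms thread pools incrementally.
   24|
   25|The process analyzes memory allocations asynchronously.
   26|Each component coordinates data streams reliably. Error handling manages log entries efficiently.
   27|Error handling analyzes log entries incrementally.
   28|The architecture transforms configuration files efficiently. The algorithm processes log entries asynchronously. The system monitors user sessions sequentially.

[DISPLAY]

█ach component monitors batch operations incrementally. The framework ▲
Each component processes thread pools sequentially.                   █
The pipeline monitors cached results reliably. The algorithm handles u░
The framework handles batch operations periodically. The algorithm mon░
                                                                      ░
The architecture manages cached results asynchronously. The algorithm ░
Data processing implements database records efficiently.              ░
                                                                      ░
The algorithm generates memory allocations reliably.                  ░
                                                                      ░
The architecture analyzes user sessions asynchronously.               ░
Data processing processes network connections reliably. The algorithm ░
Error handling processes thread pools incrementally. Error handling an░
The framework generates data streams asynchronously. The architecture ░
The system implements memory allocations periodically. The architectur░
The process optimizes database records sequentially. Data processing v░
The framework transforms network connections reliably.                ░
Data processing processes memory allocations incrementally.           ░
                                                                      ░
Data processing maintains data streams efficiently.                   ░
Each component implements queue items efficiently. This module maintai░
The process generates batch operations efficiently. This module valida░
The pipeline manages batch operations asynchronously. The framework tr░
                                                                      ░
The process analyzes memory allocations asynchronously.               ░
Each component coordinates data streams reliably. Error handling manag░
Error handling analyzes log entries incrementally.                    ░
The architecture transforms configuration files efficiently. The algor░
                                                                      ░
                                                                      ░
                                                                      ░
                                                                      ░
                                                                      ░
                                                                      ▼


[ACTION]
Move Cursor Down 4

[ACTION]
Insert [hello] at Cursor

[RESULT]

Each component monitors batch operations incrementally. The framework ▲
Each component processes thread pools sequentially.                   █
The pipeline monitors cached results reliably. The algorithm handles u░
The framework handles batch operations periodically. The algorithm mon░
hello█                                                                ░
The architecture manages cached results asynchronously. The algorithm ░
Data processing implements database records efficiently.              ░
                                                                      ░
The algorithm generates memory allocations reliably.                  ░
                                                                      ░
The architecture analyzes user sessions asynchronously.               ░
Data processing processes network connections reliably. The algorithm ░
Error handling processes thread pools incrementally. Error handling an░
The framework generates data streams asynchronously. The architecture ░
The system implements memory allocations periodically. The architectur░
The process optimizes database records sequentially. Data processing v░
The framework transforms network connections reliably.                ░
Data processing processes memory allocations incrementally.           ░
                                                                      ░
Data processing maintains data streams efficiently.                   ░
Each component implements queue items efficiently. This module maintai░
The process generates batch operations efficiently. This module valida░
The pipeline manages batch operations asynchronously. The framework tr░
                                                                      ░
The process analyzes memory allocations asynchronously.               ░
Each component coordinates data streams reliably. Error handling manag░
Error handling analyzes log entries incrementally.                    ░
The architecture transforms configuration files efficiently. The algor░
                                                                      ░
                                                                      ░
                                                                      ░
                                                                      ░
                                                                      ░
                                                                      ▼


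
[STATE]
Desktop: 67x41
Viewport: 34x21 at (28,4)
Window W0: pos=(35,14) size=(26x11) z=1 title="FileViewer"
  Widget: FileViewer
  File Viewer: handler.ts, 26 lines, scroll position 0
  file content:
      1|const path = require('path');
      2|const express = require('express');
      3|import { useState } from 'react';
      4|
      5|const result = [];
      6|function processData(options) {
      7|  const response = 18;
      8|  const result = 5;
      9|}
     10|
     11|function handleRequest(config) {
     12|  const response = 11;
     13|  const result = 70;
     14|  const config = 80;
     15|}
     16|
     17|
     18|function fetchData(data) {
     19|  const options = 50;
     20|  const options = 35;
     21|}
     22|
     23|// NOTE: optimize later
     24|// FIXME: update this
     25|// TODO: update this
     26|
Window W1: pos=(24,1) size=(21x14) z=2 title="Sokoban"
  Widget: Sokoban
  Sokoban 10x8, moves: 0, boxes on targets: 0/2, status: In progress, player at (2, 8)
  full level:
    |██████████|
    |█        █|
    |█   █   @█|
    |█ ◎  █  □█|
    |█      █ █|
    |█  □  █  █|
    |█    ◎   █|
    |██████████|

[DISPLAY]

███████         ┃                 
      █         ┃                 
 █   @█         ┃                 
  █  □█         ┃                 
    █ █         ┃                 
□  █  █         ┃                 
  ◎   █         ┃                 
███████         ┃                 
es: 0  0/2      ┃                 
                ┃                 
━━━━━━━━━━━━━━━━┛━━━━━━━━━━━━━━━┓ 
       ┃ FileViewer             ┃ 
       ┠────────────────────────┨ 
       ┃const path = require('p▲┃ 
       ┃const express = require█┃ 
       ┃import { useState } fro░┃ 
       ┃                       ░┃ 
       ┃const result = [];     ░┃ 
       ┃function processData(op░┃ 
       ┃  const response = 18; ▼┃ 
       ┗━━━━━━━━━━━━━━━━━━━━━━━━┛ 


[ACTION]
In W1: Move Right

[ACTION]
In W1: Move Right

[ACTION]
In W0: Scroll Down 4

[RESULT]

███████         ┃                 
      █         ┃                 
 █   @█         ┃                 
  █  □█         ┃                 
    █ █         ┃                 
□  █  █         ┃                 
  ◎   █         ┃                 
███████         ┃                 
es: 0  0/2      ┃                 
                ┃                 
━━━━━━━━━━━━━━━━┛━━━━━━━━━━━━━━━┓ 
       ┃ FileViewer             ┃ 
       ┠────────────────────────┨ 
       ┃const result = [];     ▲┃ 
       ┃function processData(op░┃ 
       ┃  const response = 18; █┃ 
       ┃  const result = 5;    ░┃ 
       ┃}                      ░┃ 
       ┃                       ░┃ 
       ┃function handleRequest(▼┃ 
       ┗━━━━━━━━━━━━━━━━━━━━━━━━┛ 


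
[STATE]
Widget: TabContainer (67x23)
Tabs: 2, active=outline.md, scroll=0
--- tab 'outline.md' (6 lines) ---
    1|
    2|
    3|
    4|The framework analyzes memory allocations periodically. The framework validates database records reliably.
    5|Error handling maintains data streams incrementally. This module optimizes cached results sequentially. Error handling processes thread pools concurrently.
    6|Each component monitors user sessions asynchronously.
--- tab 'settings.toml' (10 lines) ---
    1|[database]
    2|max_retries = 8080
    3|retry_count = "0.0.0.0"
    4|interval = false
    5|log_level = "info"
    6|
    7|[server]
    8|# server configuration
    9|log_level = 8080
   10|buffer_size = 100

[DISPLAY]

[outline.md]│ settings.toml                                        
───────────────────────────────────────────────────────────────────
                                                                   
                                                                   
                                                                   
The framework analyzes memory allocations periodically. The framewo
Error handling maintains data streams incrementally. This module op
Each component monitors user sessions asynchronously.              
                                                                   
                                                                   
                                                                   
                                                                   
                                                                   
                                                                   
                                                                   
                                                                   
                                                                   
                                                                   
                                                                   
                                                                   
                                                                   
                                                                   
                                                                   


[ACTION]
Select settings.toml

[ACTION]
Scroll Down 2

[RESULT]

 outline.md │[settings.toml]                                       
───────────────────────────────────────────────────────────────────
retry_count = "0.0.0.0"                                            
interval = false                                                   
log_level = "info"                                                 
                                                                   
[server]                                                           
# server configuration                                             
log_level = 8080                                                   
buffer_size = 100                                                  
                                                                   
                                                                   
                                                                   
                                                                   
                                                                   
                                                                   
                                                                   
                                                                   
                                                                   
                                                                   
                                                                   
                                                                   
                                                                   


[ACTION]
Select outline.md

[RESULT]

[outline.md]│ settings.toml                                        
───────────────────────────────────────────────────────────────────
                                                                   
                                                                   
                                                                   
The framework analyzes memory allocations periodically. The framewo
Error handling maintains data streams incrementally. This module op
Each component monitors user sessions asynchronously.              
                                                                   
                                                                   
                                                                   
                                                                   
                                                                   
                                                                   
                                                                   
                                                                   
                                                                   
                                                                   
                                                                   
                                                                   
                                                                   
                                                                   
                                                                   


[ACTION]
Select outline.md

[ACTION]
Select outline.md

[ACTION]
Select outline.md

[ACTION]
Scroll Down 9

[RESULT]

[outline.md]│ settings.toml                                        
───────────────────────────────────────────────────────────────────
Each component monitors user sessions asynchronously.              
                                                                   
                                                                   
                                                                   
                                                                   
                                                                   
                                                                   
                                                                   
                                                                   
                                                                   
                                                                   
                                                                   
                                                                   
                                                                   
                                                                   
                                                                   
                                                                   
                                                                   
                                                                   
                                                                   
                                                                   


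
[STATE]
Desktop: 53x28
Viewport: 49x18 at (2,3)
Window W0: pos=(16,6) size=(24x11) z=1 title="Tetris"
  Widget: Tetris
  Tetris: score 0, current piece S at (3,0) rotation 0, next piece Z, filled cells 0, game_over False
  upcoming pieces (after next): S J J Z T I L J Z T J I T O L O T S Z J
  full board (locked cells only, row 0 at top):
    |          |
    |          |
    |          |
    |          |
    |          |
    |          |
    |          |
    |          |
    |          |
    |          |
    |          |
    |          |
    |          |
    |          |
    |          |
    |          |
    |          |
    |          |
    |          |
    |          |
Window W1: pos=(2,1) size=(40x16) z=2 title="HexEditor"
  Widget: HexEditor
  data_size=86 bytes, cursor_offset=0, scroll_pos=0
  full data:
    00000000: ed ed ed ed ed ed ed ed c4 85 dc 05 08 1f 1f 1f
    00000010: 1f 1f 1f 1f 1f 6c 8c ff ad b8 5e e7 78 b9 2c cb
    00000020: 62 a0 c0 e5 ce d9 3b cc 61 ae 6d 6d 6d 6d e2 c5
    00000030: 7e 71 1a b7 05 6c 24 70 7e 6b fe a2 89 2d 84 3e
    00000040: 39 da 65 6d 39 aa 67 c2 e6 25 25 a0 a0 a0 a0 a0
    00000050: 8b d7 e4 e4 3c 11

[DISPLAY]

┠──────────────────────────────────────┨         
┃00000000  ED ed ed ed ed ed ed ed  c4 ┃         
┃00000010  1f 1f 1f 1f 1f 6c 8c ff  ad ┃         
┃00000020  62 a0 c0 e5 ce d9 3b cc  61 ┃         
┃00000030  7e 71 1a b7 05 6c 24 70  7e ┃         
┃00000040  39 da 65 6d 39 aa 67 c2  e6 ┃         
┃00000050  8b d7 e4 e4 3c 11           ┃         
┃                                      ┃         
┃                                      ┃         
┃                                      ┃         
┃                                      ┃         
┃                                      ┃         
┃                                      ┃         
┗━━━━━━━━━━━━━━━━━━━━━━━━━━━━━━━━━━━━━━┛         
                                                 
                                                 
                                                 
                                                 


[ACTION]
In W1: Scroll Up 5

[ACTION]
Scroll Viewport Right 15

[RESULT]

─────────────────────────────────────┨           
0000000  ED ed ed ed ed ed ed ed  c4 ┃           
0000010  1f 1f 1f 1f 1f 6c 8c ff  ad ┃           
0000020  62 a0 c0 e5 ce d9 3b cc  61 ┃           
0000030  7e 71 1a b7 05 6c 24 70  7e ┃           
0000040  39 da 65 6d 39 aa 67 c2  e6 ┃           
0000050  8b d7 e4 e4 3c 11           ┃           
                                     ┃           
                                     ┃           
                                     ┃           
                                     ┃           
                                     ┃           
                                     ┃           
━━━━━━━━━━━━━━━━━━━━━━━━━━━━━━━━━━━━━┛           
                                                 
                                                 
                                                 
                                                 


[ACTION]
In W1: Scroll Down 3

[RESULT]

─────────────────────────────────────┨           
0000030  7e 71 1a b7 05 6c 24 70  7e ┃           
0000040  39 da 65 6d 39 aa 67 c2  e6 ┃           
0000050  8b d7 e4 e4 3c 11           ┃           
                                     ┃           
                                     ┃           
                                     ┃           
                                     ┃           
                                     ┃           
                                     ┃           
                                     ┃           
                                     ┃           
                                     ┃           
━━━━━━━━━━━━━━━━━━━━━━━━━━━━━━━━━━━━━┛           
                                                 
                                                 
                                                 
                                                 


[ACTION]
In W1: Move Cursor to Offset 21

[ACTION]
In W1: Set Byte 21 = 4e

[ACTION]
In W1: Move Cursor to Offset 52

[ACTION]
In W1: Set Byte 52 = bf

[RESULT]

─────────────────────────────────────┨           
0000030  7e 71 1a b7 BF 6c 24 70  7e ┃           
0000040  39 da 65 6d 39 aa 67 c2  e6 ┃           
0000050  8b d7 e4 e4 3c 11           ┃           
                                     ┃           
                                     ┃           
                                     ┃           
                                     ┃           
                                     ┃           
                                     ┃           
                                     ┃           
                                     ┃           
                                     ┃           
━━━━━━━━━━━━━━━━━━━━━━━━━━━━━━━━━━━━━┛           
                                                 
                                                 
                                                 
                                                 


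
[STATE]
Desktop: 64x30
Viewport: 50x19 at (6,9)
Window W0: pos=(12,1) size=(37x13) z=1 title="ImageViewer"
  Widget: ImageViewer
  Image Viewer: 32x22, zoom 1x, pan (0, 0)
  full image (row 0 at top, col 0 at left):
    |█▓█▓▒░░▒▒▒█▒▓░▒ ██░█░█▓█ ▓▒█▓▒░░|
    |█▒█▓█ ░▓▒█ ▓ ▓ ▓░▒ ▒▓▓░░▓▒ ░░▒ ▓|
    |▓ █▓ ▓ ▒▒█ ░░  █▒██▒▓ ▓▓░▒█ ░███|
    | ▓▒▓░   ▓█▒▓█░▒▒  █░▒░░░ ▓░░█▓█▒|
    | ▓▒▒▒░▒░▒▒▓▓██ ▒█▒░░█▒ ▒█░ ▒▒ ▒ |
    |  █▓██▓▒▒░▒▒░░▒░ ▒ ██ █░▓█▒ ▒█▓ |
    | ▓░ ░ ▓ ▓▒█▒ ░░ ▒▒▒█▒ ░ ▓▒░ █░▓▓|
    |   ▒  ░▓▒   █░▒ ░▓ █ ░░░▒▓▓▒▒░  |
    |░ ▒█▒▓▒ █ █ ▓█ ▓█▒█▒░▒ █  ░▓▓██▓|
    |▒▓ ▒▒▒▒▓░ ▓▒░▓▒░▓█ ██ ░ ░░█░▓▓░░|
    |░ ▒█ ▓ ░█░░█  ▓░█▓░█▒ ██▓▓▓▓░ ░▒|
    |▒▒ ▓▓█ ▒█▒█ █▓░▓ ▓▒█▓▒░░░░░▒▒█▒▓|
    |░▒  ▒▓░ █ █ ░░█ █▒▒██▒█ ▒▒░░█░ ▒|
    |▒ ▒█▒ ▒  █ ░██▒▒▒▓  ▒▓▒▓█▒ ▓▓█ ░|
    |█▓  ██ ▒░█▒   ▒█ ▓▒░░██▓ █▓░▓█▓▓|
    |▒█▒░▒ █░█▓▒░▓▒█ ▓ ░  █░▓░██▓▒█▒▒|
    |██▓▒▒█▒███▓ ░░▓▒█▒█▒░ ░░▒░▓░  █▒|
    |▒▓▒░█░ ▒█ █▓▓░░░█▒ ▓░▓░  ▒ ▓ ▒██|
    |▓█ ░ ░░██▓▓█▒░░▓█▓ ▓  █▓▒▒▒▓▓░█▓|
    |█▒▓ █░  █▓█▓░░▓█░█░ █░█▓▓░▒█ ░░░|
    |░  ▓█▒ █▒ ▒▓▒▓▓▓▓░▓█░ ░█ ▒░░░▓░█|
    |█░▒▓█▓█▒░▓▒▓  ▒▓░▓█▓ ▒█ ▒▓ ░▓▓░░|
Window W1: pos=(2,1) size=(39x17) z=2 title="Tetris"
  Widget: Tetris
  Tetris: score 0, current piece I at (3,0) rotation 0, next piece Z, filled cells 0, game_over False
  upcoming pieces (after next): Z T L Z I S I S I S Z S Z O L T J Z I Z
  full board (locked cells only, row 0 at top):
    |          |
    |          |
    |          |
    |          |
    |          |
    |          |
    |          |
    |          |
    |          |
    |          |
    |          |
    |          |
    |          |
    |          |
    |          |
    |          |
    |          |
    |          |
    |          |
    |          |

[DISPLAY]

       │                          ┃▒█▓    ┃       
       │Score:                    ┃█░▓▓   ┃       
       │0                         ┃▒░     ┃       
       │                          ┃▓██▓   ┃       
       │                          ┃━━━━━━━┛       
       │                          ┃               
       │                          ┃               
       │                          ┃               
━━━━━━━━━━━━━━━━━━━━━━━━━━━━━━━━━━┛               
                                                  
                                                  
                                                  
                                                  
                                                  
                                                  
                                                  
                                                  
                                                  
                                                  


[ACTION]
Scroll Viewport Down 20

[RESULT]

       │0                         ┃▒░     ┃       
       │                          ┃▓██▓   ┃       
       │                          ┃━━━━━━━┛       
       │                          ┃               
       │                          ┃               
       │                          ┃               
━━━━━━━━━━━━━━━━━━━━━━━━━━━━━━━━━━┛               
                                                  
                                                  
                                                  
                                                  
                                                  
                                                  
                                                  
                                                  
                                                  
                                                  
                                                  
                                                  


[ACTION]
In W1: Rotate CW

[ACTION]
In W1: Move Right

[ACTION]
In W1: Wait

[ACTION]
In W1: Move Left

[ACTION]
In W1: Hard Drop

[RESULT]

       │0                         ┃▒░     ┃       
       │                          ┃▓██▓   ┃       
█      │                          ┃━━━━━━━┛       
█      │                          ┃               
█      │                          ┃               
█      │                          ┃               
━━━━━━━━━━━━━━━━━━━━━━━━━━━━━━━━━━┛               
                                                  
                                                  
                                                  
                                                  
                                                  
                                                  
                                                  
                                                  
                                                  
                                                  
                                                  
                                                  


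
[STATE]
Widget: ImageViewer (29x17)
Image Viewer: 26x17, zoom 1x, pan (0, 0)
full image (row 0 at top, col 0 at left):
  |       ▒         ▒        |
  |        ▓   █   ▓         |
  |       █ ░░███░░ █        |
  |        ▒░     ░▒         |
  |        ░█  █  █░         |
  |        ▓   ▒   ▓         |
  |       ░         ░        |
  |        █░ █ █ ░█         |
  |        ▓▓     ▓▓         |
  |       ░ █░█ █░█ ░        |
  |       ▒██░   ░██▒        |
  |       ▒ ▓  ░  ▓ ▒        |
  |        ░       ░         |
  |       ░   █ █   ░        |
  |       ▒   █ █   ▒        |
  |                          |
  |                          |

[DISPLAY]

       ▒         ▒           
        ▓   █   ▓            
       █ ░░███░░ █           
        ▒░     ░▒            
        ░█  █  █░            
        ▓   ▒   ▓            
       ░         ░           
        █░ █ █ ░█            
        ▓▓     ▓▓            
       ░ █░█ █░█ ░           
       ▒██░   ░██▒           
       ▒ ▓  ░  ▓ ▒           
        ░       ░            
       ░   █ █   ░           
       ▒   █ █   ▒           
                             
                             


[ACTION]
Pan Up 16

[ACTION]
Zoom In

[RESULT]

              ▒▒             
              ▒▒             
                ▓▓      ██   
                ▓▓      ██   
              ██  ░░░░██████░
              ██  ░░░░██████░
                ▒▒░░         
                ▒▒░░         
                ░░██    ██   
                ░░██    ██   
                ▓▓      ▒▒   
                ▓▓      ▒▒   
              ░░             
              ░░             
                ██░░  ██  ██ 
                ██░░  ██  ██ 
                ▓▓▓▓         


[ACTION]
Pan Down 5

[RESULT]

              ██  ░░░░██████░
                ▒▒░░         
                ▒▒░░         
                ░░██    ██   
                ░░██    ██   
                ▓▓      ▒▒   
                ▓▓      ▒▒   
              ░░             
              ░░             
                ██░░  ██  ██ 
                ██░░  ██  ██ 
                ▓▓▓▓         
                ▓▓▓▓         
              ░░  ██░░██  ██░
              ░░  ██░░██  ██░
              ▒▒████░░      ░
              ▒▒████░░      ░


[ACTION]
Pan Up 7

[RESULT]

              ▒▒             
              ▒▒             
                ▓▓      ██   
                ▓▓      ██   
              ██  ░░░░██████░
              ██  ░░░░██████░
                ▒▒░░         
                ▒▒░░         
                ░░██    ██   
                ░░██    ██   
                ▓▓      ▒▒   
                ▓▓      ▒▒   
              ░░             
              ░░             
                ██░░  ██  ██ 
                ██░░  ██  ██ 
                ▓▓▓▓         


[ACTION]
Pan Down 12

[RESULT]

              ░░             
              ░░             
                ██░░  ██  ██ 
                ██░░  ██  ██ 
                ▓▓▓▓         
                ▓▓▓▓         
              ░░  ██░░██  ██░
              ░░  ██░░██  ██░
              ▒▒████░░      ░
              ▒▒████░░      ░
              ▒▒  ▓▓    ░░   
              ▒▒  ▓▓    ░░   
                ░░           
                ░░           
              ░░      ██  ██ 
              ░░      ██  ██ 
              ▒▒      ██  ██ 


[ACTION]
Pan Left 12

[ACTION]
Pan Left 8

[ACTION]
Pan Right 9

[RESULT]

     ░░                  ░░  
     ░░                  ░░  
       ██░░  ██  ██  ░░██    
       ██░░  ██  ██  ░░██    
       ▓▓▓▓          ▓▓▓▓    
       ▓▓▓▓          ▓▓▓▓    
     ░░  ██░░██  ██░░██  ░░  
     ░░  ██░░██  ██░░██  ░░  
     ▒▒████░░      ░░████▒▒  
     ▒▒████░░      ░░████▒▒  
     ▒▒  ▓▓    ░░    ▓▓  ▒▒  
     ▒▒  ▓▓    ░░    ▓▓  ▒▒  
       ░░              ░░    
       ░░              ░░    
     ░░      ██  ██      ░░  
     ░░      ██  ██      ░░  
     ▒▒      ██  ██      ▒▒  
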